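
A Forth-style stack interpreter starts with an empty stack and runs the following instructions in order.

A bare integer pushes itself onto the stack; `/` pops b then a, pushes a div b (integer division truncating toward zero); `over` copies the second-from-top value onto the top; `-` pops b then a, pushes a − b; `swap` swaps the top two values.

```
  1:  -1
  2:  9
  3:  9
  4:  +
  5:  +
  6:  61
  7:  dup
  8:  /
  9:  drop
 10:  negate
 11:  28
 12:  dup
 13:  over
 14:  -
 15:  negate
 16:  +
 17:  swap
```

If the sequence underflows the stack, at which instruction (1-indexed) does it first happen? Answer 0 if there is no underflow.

-1      -1
9       -1 9
9       -1 9 9
+       -1 18
+       17
61      17 61
dup     17 61 61
/       17 1
drop    17
negate  -17
28      -17 28
dup     -17 28 28
over    -17 28 28 28
-       -17 28 0
negate  -17 28 0
+       -17 28
swap    28 -17

0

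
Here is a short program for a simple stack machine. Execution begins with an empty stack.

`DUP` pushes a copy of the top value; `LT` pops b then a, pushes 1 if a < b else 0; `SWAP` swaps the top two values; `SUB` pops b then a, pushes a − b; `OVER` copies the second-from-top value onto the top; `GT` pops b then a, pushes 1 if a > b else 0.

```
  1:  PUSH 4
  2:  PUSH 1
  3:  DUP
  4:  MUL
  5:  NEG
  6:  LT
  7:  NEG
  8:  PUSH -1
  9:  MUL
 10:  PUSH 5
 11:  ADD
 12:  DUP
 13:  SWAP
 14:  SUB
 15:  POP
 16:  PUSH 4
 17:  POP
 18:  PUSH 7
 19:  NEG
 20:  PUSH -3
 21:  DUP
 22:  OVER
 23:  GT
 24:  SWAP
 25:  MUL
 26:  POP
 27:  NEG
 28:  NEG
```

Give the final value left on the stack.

PUSH 4  → [4]
PUSH 1  → [4, 1]
DUP     → [4, 1, 1]
MUL     → [4, 1]
NEG     → [4, -1]
LT      → [0]
NEG     → [0]
PUSH -1 → [0, -1]
MUL     → [0]
PUSH 5  → [0, 5]
ADD     → [5]
DUP     → [5, 5]
SWAP    → [5, 5]
SUB     → [0]
POP     → []
PUSH 4  → [4]
POP     → []
PUSH 7  → [7]
NEG     → [-7]
PUSH -3 → [-7, -3]
DUP     → [-7, -3, -3]
OVER    → [-7, -3, -3, -3]
GT      → [-7, -3, 0]
SWAP    → [-7, 0, -3]
MUL     → [-7, 0]
POP     → [-7]
NEG     → [7]
NEG     → [-7]

-7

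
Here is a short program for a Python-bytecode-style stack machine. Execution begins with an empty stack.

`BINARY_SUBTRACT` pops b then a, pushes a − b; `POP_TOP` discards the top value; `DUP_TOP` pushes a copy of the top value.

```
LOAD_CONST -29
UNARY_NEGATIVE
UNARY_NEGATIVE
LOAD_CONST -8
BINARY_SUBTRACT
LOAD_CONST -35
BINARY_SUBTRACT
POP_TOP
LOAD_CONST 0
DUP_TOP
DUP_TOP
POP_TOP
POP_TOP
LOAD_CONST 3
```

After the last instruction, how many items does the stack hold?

2

LOAD_CONST -29  -> -29
UNARY_NEGATIVE  -> 29
UNARY_NEGATIVE  -> -29
LOAD_CONST -8   -> -29 -8
BINARY_SUBTRACT -> -21
LOAD_CONST -35  -> -21 -35
BINARY_SUBTRACT -> 14
POP_TOP         -> (empty)
LOAD_CONST 0    -> 0
DUP_TOP         -> 0 0
DUP_TOP         -> 0 0 0
POP_TOP         -> 0 0
POP_TOP         -> 0
LOAD_CONST 3    -> 0 3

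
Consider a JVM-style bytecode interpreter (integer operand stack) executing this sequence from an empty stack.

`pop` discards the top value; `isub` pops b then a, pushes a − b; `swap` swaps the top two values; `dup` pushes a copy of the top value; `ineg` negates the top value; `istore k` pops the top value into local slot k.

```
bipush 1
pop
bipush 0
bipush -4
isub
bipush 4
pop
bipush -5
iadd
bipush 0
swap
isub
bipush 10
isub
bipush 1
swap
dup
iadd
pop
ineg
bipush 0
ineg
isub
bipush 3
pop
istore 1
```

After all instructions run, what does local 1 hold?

-1

bipush 1  → 1
pop       → (empty)
bipush 0  → 0
bipush -4 → 0 -4
isub      → 4
bipush 4  → 4 4
pop       → 4
bipush -5 → 4 -5
iadd      → -1
bipush 0  → -1 0
swap      → 0 -1
isub      → 1
bipush 10 → 1 10
isub      → -9
bipush 1  → -9 1
swap      → 1 -9
dup       → 1 -9 -9
iadd      → 1 -18
pop       → 1
ineg      → -1
bipush 0  → -1 0
ineg      → -1 0
isub      → -1
bipush 3  → -1 3
pop       → -1
istore 1  → (empty)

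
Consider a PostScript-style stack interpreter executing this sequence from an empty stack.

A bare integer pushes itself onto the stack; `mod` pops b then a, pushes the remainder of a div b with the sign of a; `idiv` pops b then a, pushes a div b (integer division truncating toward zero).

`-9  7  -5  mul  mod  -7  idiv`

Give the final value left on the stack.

1

-9    [-9]
7     [-9, 7]
-5    [-9, 7, -5]
mul   [-9, -35]
mod   [-9]
-7    [-9, -7]
idiv  [1]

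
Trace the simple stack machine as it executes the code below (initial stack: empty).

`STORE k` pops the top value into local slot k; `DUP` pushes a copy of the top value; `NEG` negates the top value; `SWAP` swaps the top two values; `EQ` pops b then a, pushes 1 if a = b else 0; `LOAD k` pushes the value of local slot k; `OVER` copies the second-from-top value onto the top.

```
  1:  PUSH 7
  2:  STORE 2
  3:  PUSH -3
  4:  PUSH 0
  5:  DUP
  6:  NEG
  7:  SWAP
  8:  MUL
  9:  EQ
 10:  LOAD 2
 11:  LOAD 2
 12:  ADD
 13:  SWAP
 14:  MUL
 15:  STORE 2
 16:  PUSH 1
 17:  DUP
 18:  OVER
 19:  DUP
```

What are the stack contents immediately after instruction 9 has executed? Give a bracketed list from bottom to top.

[0]

PUSH 7   [7]
STORE 2  []
PUSH -3  [-3]
PUSH 0   [-3, 0]
DUP      [-3, 0, 0]
NEG      [-3, 0, 0]
SWAP     [-3, 0, 0]
MUL      [-3, 0]
EQ       [0]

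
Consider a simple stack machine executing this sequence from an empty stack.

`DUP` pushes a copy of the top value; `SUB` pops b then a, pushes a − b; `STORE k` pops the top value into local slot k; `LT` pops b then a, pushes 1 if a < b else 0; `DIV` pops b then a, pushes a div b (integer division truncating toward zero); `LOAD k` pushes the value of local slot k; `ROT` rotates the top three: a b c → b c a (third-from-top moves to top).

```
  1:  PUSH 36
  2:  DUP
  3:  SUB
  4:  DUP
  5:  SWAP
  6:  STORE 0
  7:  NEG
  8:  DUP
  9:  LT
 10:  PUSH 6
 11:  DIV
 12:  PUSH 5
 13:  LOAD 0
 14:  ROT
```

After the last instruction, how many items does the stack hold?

3

PUSH 36 : 36
DUP     : 36 36
SUB     : 0
DUP     : 0 0
SWAP    : 0 0
STORE 0 : 0
NEG     : 0
DUP     : 0 0
LT      : 0
PUSH 6  : 0 6
DIV     : 0
PUSH 5  : 0 5
LOAD 0  : 0 5 0
ROT     : 5 0 0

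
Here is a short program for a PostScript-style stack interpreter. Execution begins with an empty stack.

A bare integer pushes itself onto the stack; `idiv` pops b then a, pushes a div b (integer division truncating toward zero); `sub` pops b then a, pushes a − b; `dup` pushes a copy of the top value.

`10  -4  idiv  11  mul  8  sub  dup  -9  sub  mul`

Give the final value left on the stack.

630

10   → [10]
-4   → [10, -4]
idiv → [-2]
11   → [-2, 11]
mul  → [-22]
8    → [-22, 8]
sub  → [-30]
dup  → [-30, -30]
-9   → [-30, -30, -9]
sub  → [-30, -21]
mul  → [630]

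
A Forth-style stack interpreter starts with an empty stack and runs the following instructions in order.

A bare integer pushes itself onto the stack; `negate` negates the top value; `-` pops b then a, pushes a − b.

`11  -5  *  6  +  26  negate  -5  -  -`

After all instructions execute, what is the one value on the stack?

11      11
-5      11 -5
*       -55
6       -55 6
+       -49
26      -49 26
negate  -49 -26
-5      -49 -26 -5
-       -49 -21
-       -28

-28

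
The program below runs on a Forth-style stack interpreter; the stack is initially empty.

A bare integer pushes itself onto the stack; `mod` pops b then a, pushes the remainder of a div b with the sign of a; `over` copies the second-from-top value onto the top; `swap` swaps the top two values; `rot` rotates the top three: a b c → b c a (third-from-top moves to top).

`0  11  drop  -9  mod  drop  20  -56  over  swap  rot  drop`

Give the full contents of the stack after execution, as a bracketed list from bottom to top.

0    → 0
11   → 0 11
drop → 0
-9   → 0 -9
mod  → 0
drop → (empty)
20   → 20
-56  → 20 -56
over → 20 -56 20
swap → 20 20 -56
rot  → 20 -56 20
drop → 20 -56

[20, -56]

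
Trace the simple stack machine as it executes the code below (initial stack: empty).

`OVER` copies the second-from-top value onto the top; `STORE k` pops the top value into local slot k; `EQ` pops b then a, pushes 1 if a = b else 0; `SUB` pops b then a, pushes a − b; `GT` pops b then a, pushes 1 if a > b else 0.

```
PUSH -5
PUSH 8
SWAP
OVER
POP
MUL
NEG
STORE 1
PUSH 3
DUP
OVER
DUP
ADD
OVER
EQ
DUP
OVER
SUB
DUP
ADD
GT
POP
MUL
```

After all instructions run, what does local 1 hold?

40

PUSH -5 -> [-5]
PUSH 8  -> [-5, 8]
SWAP    -> [8, -5]
OVER    -> [8, -5, 8]
POP     -> [8, -5]
MUL     -> [-40]
NEG     -> [40]
STORE 1 -> []
PUSH 3  -> [3]
DUP     -> [3, 3]
OVER    -> [3, 3, 3]
DUP     -> [3, 3, 3, 3]
ADD     -> [3, 3, 6]
OVER    -> [3, 3, 6, 3]
EQ      -> [3, 3, 0]
DUP     -> [3, 3, 0, 0]
OVER    -> [3, 3, 0, 0, 0]
SUB     -> [3, 3, 0, 0]
DUP     -> [3, 3, 0, 0, 0]
ADD     -> [3, 3, 0, 0]
GT      -> [3, 3, 0]
POP     -> [3, 3]
MUL     -> [9]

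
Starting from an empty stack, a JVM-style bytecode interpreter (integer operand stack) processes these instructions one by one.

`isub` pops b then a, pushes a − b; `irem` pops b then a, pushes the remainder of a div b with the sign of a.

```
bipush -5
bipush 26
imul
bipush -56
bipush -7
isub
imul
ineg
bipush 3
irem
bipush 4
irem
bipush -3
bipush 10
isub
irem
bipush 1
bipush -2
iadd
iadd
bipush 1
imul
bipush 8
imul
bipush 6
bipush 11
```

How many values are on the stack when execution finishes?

3

bipush -5  : -5
bipush 26  : -5 26
imul       : -130
bipush -56 : -130 -56
bipush -7  : -130 -56 -7
isub       : -130 -49
imul       : 6370
ineg       : -6370
bipush 3   : -6370 3
irem       : -1
bipush 4   : -1 4
irem       : -1
bipush -3  : -1 -3
bipush 10  : -1 -3 10
isub       : -1 -13
irem       : -1
bipush 1   : -1 1
bipush -2  : -1 1 -2
iadd       : -1 -1
iadd       : -2
bipush 1   : -2 1
imul       : -2
bipush 8   : -2 8
imul       : -16
bipush 6   : -16 6
bipush 11  : -16 6 11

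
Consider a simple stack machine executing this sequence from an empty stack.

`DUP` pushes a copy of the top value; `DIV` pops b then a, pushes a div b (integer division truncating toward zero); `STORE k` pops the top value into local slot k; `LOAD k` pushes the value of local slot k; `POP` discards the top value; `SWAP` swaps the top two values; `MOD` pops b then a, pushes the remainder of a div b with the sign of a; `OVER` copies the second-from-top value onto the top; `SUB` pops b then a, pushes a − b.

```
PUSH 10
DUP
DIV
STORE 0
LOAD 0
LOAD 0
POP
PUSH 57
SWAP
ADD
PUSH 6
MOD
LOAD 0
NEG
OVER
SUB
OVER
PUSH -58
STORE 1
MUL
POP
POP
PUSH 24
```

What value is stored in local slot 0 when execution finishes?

1

PUSH 10  → [10]
DUP      → [10, 10]
DIV      → [1]
STORE 0  → []
LOAD 0   → [1]
LOAD 0   → [1, 1]
POP      → [1]
PUSH 57  → [1, 57]
SWAP     → [57, 1]
ADD      → [58]
PUSH 6   → [58, 6]
MOD      → [4]
LOAD 0   → [4, 1]
NEG      → [4, -1]
OVER     → [4, -1, 4]
SUB      → [4, -5]
OVER     → [4, -5, 4]
PUSH -58 → [4, -5, 4, -58]
STORE 1  → [4, -5, 4]
MUL      → [4, -20]
POP      → [4]
POP      → []
PUSH 24  → [24]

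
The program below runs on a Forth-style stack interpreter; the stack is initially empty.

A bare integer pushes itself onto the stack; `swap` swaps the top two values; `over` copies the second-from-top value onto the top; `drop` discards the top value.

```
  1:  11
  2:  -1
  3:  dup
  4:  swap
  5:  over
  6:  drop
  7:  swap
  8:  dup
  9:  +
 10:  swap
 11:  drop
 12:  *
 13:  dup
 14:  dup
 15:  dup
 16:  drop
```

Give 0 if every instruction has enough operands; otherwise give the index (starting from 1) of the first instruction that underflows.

11   -> 11
-1   -> 11 -1
dup  -> 11 -1 -1
swap -> 11 -1 -1
over -> 11 -1 -1 -1
drop -> 11 -1 -1
swap -> 11 -1 -1
dup  -> 11 -1 -1 -1
+    -> 11 -1 -2
swap -> 11 -2 -1
drop -> 11 -2
*    -> -22
dup  -> -22 -22
dup  -> -22 -22 -22
dup  -> -22 -22 -22 -22
drop -> -22 -22 -22

0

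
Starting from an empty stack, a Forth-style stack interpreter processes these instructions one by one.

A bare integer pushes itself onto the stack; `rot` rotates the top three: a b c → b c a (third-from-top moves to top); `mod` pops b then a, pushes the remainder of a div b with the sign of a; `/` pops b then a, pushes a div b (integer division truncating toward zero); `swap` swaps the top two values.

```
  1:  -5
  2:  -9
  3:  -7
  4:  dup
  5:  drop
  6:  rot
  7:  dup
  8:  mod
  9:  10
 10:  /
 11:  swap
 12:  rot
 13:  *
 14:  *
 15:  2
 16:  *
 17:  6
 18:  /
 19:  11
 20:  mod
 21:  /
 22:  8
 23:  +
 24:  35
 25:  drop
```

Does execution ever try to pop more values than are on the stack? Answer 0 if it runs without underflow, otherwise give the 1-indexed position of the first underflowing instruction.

-5   -> [-5]
-9   -> [-5, -9]
-7   -> [-5, -9, -7]
dup  -> [-5, -9, -7, -7]
drop -> [-5, -9, -7]
rot  -> [-9, -7, -5]
dup  -> [-9, -7, -5, -5]
mod  -> [-9, -7, 0]
10   -> [-9, -7, 0, 10]
/    -> [-9, -7, 0]
swap -> [-9, 0, -7]
rot  -> [0, -7, -9]
*    -> [0, 63]
*    -> [0]
2    -> [0, 2]
*    -> [0]
6    -> [0, 6]
/    -> [0]
11   -> [0, 11]
mod  -> [0]
/  — needs 2 operands, stack has 1 → underflow

21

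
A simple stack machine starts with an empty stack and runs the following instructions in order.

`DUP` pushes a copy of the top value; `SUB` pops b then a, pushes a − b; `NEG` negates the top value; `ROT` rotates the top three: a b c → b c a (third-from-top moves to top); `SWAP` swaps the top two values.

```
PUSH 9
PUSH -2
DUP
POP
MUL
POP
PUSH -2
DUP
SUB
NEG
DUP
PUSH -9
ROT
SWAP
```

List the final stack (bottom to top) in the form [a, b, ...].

[0, 0, -9]

PUSH 9  -> 9
PUSH -2 -> 9 -2
DUP     -> 9 -2 -2
POP     -> 9 -2
MUL     -> -18
POP     -> (empty)
PUSH -2 -> -2
DUP     -> -2 -2
SUB     -> 0
NEG     -> 0
DUP     -> 0 0
PUSH -9 -> 0 0 -9
ROT     -> 0 -9 0
SWAP    -> 0 0 -9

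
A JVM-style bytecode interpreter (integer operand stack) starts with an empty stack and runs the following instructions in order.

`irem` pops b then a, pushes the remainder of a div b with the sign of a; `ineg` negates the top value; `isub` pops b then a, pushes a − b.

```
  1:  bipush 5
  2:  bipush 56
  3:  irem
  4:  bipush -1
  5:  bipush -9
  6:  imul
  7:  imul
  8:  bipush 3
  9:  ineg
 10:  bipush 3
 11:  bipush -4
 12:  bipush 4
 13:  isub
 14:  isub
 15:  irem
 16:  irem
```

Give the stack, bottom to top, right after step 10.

bipush 5  → [5]
bipush 56 → [5, 56]
irem      → [5]
bipush -1 → [5, -1]
bipush -9 → [5, -1, -9]
imul      → [5, 9]
imul      → [45]
bipush 3  → [45, 3]
ineg      → [45, -3]
bipush 3  → [45, -3, 3]

[45, -3, 3]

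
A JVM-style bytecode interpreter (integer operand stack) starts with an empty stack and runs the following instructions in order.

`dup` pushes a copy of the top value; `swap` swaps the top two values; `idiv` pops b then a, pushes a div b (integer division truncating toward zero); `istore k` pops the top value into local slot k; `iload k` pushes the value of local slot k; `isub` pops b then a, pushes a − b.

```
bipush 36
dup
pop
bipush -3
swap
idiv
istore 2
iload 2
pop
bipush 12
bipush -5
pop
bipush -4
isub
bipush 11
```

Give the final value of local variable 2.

0

bipush 36 : 36
dup       : 36 36
pop       : 36
bipush -3 : 36 -3
swap      : -3 36
idiv      : 0
istore 2  : (empty)
iload 2   : 0
pop       : (empty)
bipush 12 : 12
bipush -5 : 12 -5
pop       : 12
bipush -4 : 12 -4
isub      : 16
bipush 11 : 16 11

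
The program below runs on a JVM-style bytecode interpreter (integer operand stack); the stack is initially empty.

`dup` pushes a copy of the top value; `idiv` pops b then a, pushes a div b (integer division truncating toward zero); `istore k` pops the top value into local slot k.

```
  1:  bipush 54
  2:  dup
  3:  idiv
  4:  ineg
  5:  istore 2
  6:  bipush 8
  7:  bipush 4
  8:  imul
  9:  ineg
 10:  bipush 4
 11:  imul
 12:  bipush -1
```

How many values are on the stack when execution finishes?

2

bipush 54 : [54]
dup       : [54, 54]
idiv      : [1]
ineg      : [-1]
istore 2  : []
bipush 8  : [8]
bipush 4  : [8, 4]
imul      : [32]
ineg      : [-32]
bipush 4  : [-32, 4]
imul      : [-128]
bipush -1 : [-128, -1]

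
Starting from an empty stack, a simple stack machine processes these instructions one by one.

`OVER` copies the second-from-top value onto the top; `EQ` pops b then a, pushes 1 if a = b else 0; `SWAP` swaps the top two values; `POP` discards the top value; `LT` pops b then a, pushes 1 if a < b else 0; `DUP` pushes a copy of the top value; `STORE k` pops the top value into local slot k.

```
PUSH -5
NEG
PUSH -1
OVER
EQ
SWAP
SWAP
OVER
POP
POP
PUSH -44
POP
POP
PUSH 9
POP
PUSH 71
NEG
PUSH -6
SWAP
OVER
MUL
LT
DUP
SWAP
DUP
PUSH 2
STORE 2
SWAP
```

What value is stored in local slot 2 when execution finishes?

PUSH -5   -5
NEG       5
PUSH -1   5 -1
OVER      5 -1 5
EQ        5 0
SWAP      0 5
SWAP      5 0
OVER      5 0 5
POP       5 0
POP       5
PUSH -44  5 -44
POP       5
POP       (empty)
PUSH 9    9
POP       (empty)
PUSH 71   71
NEG       -71
PUSH -6   -71 -6
SWAP      -6 -71
OVER      -6 -71 -6
MUL       -6 426
LT        1
DUP       1 1
SWAP      1 1
DUP       1 1 1
PUSH 2    1 1 1 2
STORE 2   1 1 1
SWAP      1 1 1

2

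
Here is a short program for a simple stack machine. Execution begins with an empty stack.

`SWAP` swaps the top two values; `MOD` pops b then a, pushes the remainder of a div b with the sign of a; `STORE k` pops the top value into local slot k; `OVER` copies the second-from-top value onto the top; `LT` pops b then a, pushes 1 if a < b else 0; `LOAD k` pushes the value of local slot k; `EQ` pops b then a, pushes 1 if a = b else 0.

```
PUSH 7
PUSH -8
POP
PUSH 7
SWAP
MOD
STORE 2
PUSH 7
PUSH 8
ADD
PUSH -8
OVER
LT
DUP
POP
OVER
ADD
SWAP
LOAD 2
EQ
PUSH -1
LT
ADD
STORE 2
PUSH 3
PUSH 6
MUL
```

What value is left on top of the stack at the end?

PUSH 7  → 7
PUSH -8 → 7 -8
POP     → 7
PUSH 7  → 7 7
SWAP    → 7 7
MOD     → 0
STORE 2 → (empty)
PUSH 7  → 7
PUSH 8  → 7 8
ADD     → 15
PUSH -8 → 15 -8
OVER    → 15 -8 15
LT      → 15 1
DUP     → 15 1 1
POP     → 15 1
OVER    → 15 1 15
ADD     → 15 16
SWAP    → 16 15
LOAD 2  → 16 15 0
EQ      → 16 0
PUSH -1 → 16 0 -1
LT      → 16 0
ADD     → 16
STORE 2 → (empty)
PUSH 3  → 3
PUSH 6  → 3 6
MUL     → 18

18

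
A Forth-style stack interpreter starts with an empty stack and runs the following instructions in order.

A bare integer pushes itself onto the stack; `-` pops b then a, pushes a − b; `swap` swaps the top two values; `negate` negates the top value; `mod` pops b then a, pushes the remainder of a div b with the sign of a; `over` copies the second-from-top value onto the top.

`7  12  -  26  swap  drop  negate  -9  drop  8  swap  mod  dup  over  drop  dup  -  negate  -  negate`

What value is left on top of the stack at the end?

7      → 7
12     → 7 12
-      → -5
26     → -5 26
swap   → 26 -5
drop   → 26
negate → -26
-9     → -26 -9
drop   → -26
8      → -26 8
swap   → 8 -26
mod    → 8
dup    → 8 8
over   → 8 8 8
drop   → 8 8
dup    → 8 8 8
-      → 8 0
negate → 8 0
-      → 8
negate → -8

-8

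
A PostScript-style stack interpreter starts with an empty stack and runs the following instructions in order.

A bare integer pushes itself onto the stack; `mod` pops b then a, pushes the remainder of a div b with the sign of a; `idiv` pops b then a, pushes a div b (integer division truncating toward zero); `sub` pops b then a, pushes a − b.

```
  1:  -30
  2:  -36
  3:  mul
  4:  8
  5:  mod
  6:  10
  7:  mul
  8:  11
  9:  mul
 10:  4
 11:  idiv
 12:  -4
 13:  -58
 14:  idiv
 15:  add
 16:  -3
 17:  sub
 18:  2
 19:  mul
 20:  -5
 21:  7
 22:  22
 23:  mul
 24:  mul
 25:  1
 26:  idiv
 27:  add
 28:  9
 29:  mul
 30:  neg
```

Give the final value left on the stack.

-30  → -30
-36  → -30 -36
mul  → 1080
8    → 1080 8
mod  → 0
10   → 0 10
mul  → 0
11   → 0 11
mul  → 0
4    → 0 4
idiv → 0
-4   → 0 -4
-58  → 0 -4 -58
idiv → 0 0
add  → 0
-3   → 0 -3
sub  → 3
2    → 3 2
mul  → 6
-5   → 6 -5
7    → 6 -5 7
22   → 6 -5 7 22
mul  → 6 -5 154
mul  → 6 -770
1    → 6 -770 1
idiv → 6 -770
add  → -764
9    → -764 9
mul  → -6876
neg  → 6876

6876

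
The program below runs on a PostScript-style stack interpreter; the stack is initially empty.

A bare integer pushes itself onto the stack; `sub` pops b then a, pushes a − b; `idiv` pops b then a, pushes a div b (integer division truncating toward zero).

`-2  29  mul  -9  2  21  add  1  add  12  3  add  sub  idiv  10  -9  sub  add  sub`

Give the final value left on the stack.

-76

-2   : -2
29   : -2 29
mul  : -58
-9   : -58 -9
2    : -58 -9 2
21   : -58 -9 2 21
add  : -58 -9 23
1    : -58 -9 23 1
add  : -58 -9 24
12   : -58 -9 24 12
3    : -58 -9 24 12 3
add  : -58 -9 24 15
sub  : -58 -9 9
idiv : -58 -1
10   : -58 -1 10
-9   : -58 -1 10 -9
sub  : -58 -1 19
add  : -58 18
sub  : -76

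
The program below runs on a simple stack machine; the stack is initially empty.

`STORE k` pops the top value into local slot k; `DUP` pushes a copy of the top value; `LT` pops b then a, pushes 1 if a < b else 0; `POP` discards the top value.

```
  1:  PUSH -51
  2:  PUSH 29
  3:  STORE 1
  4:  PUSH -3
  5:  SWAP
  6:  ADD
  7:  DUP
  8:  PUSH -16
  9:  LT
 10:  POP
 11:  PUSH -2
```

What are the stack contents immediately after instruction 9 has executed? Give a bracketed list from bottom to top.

[-54, 1]

PUSH -51 -> -51
PUSH 29  -> -51 29
STORE 1  -> -51
PUSH -3  -> -51 -3
SWAP     -> -3 -51
ADD      -> -54
DUP      -> -54 -54
PUSH -16 -> -54 -54 -16
LT       -> -54 1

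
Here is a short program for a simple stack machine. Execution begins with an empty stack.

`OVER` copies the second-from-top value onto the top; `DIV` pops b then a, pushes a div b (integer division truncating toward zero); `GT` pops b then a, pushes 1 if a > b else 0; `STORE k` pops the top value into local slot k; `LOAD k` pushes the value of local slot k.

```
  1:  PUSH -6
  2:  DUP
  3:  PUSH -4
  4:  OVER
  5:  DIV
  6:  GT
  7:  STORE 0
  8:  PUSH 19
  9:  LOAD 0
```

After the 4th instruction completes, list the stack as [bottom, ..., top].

PUSH -6 -> -6
DUP     -> -6 -6
PUSH -4 -> -6 -6 -4
OVER    -> -6 -6 -4 -6

[-6, -6, -4, -6]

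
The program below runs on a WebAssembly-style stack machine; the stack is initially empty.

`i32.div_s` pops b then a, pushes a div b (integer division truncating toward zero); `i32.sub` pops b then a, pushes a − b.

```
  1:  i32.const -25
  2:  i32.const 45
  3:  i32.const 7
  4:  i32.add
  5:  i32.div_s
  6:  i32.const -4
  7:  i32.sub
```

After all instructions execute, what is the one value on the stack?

4

i32.const -25 → -25
i32.const 45  → -25 45
i32.const 7   → -25 45 7
i32.add       → -25 52
i32.div_s     → 0
i32.const -4  → 0 -4
i32.sub       → 4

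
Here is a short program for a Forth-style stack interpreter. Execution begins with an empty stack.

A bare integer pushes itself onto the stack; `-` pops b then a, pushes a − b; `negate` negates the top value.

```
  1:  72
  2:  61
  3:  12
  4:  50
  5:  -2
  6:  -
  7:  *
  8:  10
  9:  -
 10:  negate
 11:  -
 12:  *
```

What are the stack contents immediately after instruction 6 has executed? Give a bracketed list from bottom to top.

[72, 61, 12, 52]

72 -> 72
61 -> 72 61
12 -> 72 61 12
50 -> 72 61 12 50
-2 -> 72 61 12 50 -2
-  -> 72 61 12 52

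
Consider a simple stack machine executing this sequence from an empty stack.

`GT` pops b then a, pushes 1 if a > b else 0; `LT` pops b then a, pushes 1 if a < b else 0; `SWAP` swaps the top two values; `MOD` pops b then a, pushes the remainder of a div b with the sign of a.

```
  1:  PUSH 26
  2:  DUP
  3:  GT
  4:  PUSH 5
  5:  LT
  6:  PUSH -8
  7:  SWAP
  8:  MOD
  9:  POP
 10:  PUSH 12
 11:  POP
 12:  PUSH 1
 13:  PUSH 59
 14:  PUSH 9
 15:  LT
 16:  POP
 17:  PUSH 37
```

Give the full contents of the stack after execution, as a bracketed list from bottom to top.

PUSH 26 -> 26
DUP     -> 26 26
GT      -> 0
PUSH 5  -> 0 5
LT      -> 1
PUSH -8 -> 1 -8
SWAP    -> -8 1
MOD     -> 0
POP     -> (empty)
PUSH 12 -> 12
POP     -> (empty)
PUSH 1  -> 1
PUSH 59 -> 1 59
PUSH 9  -> 1 59 9
LT      -> 1 0
POP     -> 1
PUSH 37 -> 1 37

[1, 37]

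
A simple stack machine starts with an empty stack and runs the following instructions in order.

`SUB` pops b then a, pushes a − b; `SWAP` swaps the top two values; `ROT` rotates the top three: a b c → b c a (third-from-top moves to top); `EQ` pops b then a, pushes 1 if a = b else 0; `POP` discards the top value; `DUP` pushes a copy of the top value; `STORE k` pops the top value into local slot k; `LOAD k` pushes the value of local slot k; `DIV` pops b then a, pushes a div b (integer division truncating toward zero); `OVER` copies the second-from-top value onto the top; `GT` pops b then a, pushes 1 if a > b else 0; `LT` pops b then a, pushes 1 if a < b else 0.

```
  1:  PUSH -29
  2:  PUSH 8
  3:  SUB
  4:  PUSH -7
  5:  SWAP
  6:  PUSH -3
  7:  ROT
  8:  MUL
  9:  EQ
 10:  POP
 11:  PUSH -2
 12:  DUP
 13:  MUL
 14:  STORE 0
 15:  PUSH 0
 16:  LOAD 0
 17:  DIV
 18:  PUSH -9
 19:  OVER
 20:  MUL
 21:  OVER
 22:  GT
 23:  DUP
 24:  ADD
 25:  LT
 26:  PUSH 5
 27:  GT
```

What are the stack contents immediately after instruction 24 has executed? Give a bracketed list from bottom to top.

[0, 0]

PUSH -29 -> -29
PUSH 8   -> -29 8
SUB      -> -37
PUSH -7  -> -37 -7
SWAP     -> -7 -37
PUSH -3  -> -7 -37 -3
ROT      -> -37 -3 -7
MUL      -> -37 21
EQ       -> 0
POP      -> (empty)
PUSH -2  -> -2
DUP      -> -2 -2
MUL      -> 4
STORE 0  -> (empty)
PUSH 0   -> 0
LOAD 0   -> 0 4
DIV      -> 0
PUSH -9  -> 0 -9
OVER     -> 0 -9 0
MUL      -> 0 0
OVER     -> 0 0 0
GT       -> 0 0
DUP      -> 0 0 0
ADD      -> 0 0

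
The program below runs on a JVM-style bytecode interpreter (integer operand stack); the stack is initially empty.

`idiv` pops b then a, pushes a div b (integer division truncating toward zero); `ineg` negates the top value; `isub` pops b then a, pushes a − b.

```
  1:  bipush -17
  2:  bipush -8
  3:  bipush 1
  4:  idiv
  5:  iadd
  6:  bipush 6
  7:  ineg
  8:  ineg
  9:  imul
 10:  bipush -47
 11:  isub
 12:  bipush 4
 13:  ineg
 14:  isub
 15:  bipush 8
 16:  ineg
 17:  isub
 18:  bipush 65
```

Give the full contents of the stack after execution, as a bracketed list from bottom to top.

bipush -17  [-17]
bipush -8   [-17, -8]
bipush 1    [-17, -8, 1]
idiv        [-17, -8]
iadd        [-25]
bipush 6    [-25, 6]
ineg        [-25, -6]
ineg        [-25, 6]
imul        [-150]
bipush -47  [-150, -47]
isub        [-103]
bipush 4    [-103, 4]
ineg        [-103, -4]
isub        [-99]
bipush 8    [-99, 8]
ineg        [-99, -8]
isub        [-91]
bipush 65   [-91, 65]

[-91, 65]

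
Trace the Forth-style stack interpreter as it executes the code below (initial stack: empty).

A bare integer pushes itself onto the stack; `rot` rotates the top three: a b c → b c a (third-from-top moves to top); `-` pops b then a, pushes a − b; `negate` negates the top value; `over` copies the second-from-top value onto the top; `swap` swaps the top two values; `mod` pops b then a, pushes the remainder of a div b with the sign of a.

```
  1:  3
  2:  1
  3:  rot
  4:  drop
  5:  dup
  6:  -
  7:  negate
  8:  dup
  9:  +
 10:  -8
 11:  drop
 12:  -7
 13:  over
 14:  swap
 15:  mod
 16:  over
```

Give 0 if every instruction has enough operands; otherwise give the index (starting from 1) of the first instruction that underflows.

3  3
1  3 1
rot  — needs 3 operands, stack has 2 → underflow

3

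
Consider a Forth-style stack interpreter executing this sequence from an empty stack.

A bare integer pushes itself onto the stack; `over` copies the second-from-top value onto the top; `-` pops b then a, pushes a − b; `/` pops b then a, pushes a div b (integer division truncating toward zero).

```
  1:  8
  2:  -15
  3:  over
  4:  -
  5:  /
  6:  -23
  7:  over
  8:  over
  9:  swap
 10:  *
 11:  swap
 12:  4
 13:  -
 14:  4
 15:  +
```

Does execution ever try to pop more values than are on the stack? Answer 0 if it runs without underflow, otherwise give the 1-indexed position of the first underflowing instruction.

8    : [8]
-15  : [8, -15]
over : [8, -15, 8]
-    : [8, -23]
/    : [0]
-23  : [0, -23]
over : [0, -23, 0]
over : [0, -23, 0, -23]
swap : [0, -23, -23, 0]
*    : [0, -23, 0]
swap : [0, 0, -23]
4    : [0, 0, -23, 4]
-    : [0, 0, -27]
4    : [0, 0, -27, 4]
+    : [0, 0, -23]

0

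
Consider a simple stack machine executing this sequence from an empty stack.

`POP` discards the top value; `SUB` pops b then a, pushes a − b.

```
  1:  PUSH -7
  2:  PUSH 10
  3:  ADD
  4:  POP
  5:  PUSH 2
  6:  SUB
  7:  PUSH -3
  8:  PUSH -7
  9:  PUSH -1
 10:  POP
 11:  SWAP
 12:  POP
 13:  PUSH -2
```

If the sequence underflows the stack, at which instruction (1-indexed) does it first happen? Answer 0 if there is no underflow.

PUSH -7 -> [-7]
PUSH 10 -> [-7, 10]
ADD     -> [3]
POP     -> []
PUSH 2  -> [2]
SUB  — needs 2 operands, stack has 1 → underflow

6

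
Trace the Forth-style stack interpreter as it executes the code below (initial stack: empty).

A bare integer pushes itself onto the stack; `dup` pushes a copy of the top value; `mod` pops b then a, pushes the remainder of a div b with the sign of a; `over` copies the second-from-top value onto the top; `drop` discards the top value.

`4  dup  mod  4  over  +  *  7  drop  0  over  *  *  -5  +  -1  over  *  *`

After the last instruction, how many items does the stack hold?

4    : [4]
dup  : [4, 4]
mod  : [0]
4    : [0, 4]
over : [0, 4, 0]
+    : [0, 4]
*    : [0]
7    : [0, 7]
drop : [0]
0    : [0, 0]
over : [0, 0, 0]
*    : [0, 0]
*    : [0]
-5   : [0, -5]
+    : [-5]
-1   : [-5, -1]
over : [-5, -1, -5]
*    : [-5, 5]
*    : [-25]

1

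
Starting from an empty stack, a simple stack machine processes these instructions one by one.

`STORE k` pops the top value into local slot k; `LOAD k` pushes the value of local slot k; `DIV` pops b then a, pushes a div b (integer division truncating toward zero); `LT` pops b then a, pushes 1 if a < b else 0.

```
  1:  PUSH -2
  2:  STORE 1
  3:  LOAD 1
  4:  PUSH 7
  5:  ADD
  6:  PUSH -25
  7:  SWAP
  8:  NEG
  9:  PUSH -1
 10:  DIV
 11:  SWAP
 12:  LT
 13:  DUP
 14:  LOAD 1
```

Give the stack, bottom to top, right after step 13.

PUSH -2   -2
STORE 1   (empty)
LOAD 1    -2
PUSH 7    -2 7
ADD       5
PUSH -25  5 -25
SWAP      -25 5
NEG       -25 -5
PUSH -1   -25 -5 -1
DIV       -25 5
SWAP      5 -25
LT        0
DUP       0 0

[0, 0]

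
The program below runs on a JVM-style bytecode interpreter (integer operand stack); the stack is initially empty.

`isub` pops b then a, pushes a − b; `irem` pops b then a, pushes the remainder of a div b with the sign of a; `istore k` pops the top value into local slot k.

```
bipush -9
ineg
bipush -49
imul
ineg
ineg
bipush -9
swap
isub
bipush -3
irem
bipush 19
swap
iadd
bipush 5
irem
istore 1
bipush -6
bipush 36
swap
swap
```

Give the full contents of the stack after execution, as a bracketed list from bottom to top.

[-6, 36]

bipush -9   [-9]
ineg        [9]
bipush -49  [9, -49]
imul        [-441]
ineg        [441]
ineg        [-441]
bipush -9   [-441, -9]
swap        [-9, -441]
isub        [432]
bipush -3   [432, -3]
irem        [0]
bipush 19   [0, 19]
swap        [19, 0]
iadd        [19]
bipush 5    [19, 5]
irem        [4]
istore 1    []
bipush -6   [-6]
bipush 36   [-6, 36]
swap        [36, -6]
swap        [-6, 36]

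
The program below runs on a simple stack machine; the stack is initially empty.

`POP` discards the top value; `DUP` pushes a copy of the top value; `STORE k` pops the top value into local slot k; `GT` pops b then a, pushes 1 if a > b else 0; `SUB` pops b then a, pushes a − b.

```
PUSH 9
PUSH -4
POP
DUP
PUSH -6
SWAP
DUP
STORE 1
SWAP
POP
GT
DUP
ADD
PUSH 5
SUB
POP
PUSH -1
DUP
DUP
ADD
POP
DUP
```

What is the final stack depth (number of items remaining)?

2

PUSH 9   9
PUSH -4  9 -4
POP      9
DUP      9 9
PUSH -6  9 9 -6
SWAP     9 -6 9
DUP      9 -6 9 9
STORE 1  9 -6 9
SWAP     9 9 -6
POP      9 9
GT       0
DUP      0 0
ADD      0
PUSH 5   0 5
SUB      -5
POP      (empty)
PUSH -1  -1
DUP      -1 -1
DUP      -1 -1 -1
ADD      -1 -2
POP      -1
DUP      -1 -1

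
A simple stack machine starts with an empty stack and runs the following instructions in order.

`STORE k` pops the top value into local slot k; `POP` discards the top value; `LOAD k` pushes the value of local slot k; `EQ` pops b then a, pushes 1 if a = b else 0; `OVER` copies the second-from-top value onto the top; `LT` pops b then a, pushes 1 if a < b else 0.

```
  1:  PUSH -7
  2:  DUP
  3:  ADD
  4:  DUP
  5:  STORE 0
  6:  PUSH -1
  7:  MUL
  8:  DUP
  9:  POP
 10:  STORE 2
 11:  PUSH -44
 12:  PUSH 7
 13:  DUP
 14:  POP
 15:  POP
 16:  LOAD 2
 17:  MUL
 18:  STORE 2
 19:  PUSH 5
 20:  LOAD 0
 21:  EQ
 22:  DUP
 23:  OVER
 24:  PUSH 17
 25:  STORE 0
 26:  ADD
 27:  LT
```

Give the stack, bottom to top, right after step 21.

[0]

PUSH -7  -> [-7]
DUP      -> [-7, -7]
ADD      -> [-14]
DUP      -> [-14, -14]
STORE 0  -> [-14]
PUSH -1  -> [-14, -1]
MUL      -> [14]
DUP      -> [14, 14]
POP      -> [14]
STORE 2  -> []
PUSH -44 -> [-44]
PUSH 7   -> [-44, 7]
DUP      -> [-44, 7, 7]
POP      -> [-44, 7]
POP      -> [-44]
LOAD 2   -> [-44, 14]
MUL      -> [-616]
STORE 2  -> []
PUSH 5   -> [5]
LOAD 0   -> [5, -14]
EQ       -> [0]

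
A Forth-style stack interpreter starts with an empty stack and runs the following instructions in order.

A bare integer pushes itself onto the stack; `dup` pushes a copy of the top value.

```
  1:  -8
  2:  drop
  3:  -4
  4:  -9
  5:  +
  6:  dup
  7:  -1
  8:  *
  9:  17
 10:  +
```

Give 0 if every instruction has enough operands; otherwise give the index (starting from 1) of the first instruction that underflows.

-8   → [-8]
drop → []
-4   → [-4]
-9   → [-4, -9]
+    → [-13]
dup  → [-13, -13]
-1   → [-13, -13, -1]
*    → [-13, 13]
17   → [-13, 13, 17]
+    → [-13, 30]

0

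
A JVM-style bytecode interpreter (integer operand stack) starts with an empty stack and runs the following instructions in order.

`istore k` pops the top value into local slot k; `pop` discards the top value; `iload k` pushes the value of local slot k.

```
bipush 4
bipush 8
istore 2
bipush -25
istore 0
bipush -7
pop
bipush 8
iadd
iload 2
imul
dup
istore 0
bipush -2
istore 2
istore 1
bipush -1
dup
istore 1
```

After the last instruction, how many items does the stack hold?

1

bipush 4   : [4]
bipush 8   : [4, 8]
istore 2   : [4]
bipush -25 : [4, -25]
istore 0   : [4]
bipush -7  : [4, -7]
pop        : [4]
bipush 8   : [4, 8]
iadd       : [12]
iload 2    : [12, 8]
imul       : [96]
dup        : [96, 96]
istore 0   : [96]
bipush -2  : [96, -2]
istore 2   : [96]
istore 1   : []
bipush -1  : [-1]
dup        : [-1, -1]
istore 1   : [-1]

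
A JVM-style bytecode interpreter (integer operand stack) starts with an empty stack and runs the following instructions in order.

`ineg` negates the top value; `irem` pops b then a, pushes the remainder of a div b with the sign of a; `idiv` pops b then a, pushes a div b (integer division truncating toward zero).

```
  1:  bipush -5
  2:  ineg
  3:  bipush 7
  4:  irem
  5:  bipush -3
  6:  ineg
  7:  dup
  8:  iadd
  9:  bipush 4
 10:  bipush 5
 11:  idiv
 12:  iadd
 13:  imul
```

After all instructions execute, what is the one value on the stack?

30

bipush -5 → -5
ineg      → 5
bipush 7  → 5 7
irem      → 5
bipush -3 → 5 -3
ineg      → 5 3
dup       → 5 3 3
iadd      → 5 6
bipush 4  → 5 6 4
bipush 5  → 5 6 4 5
idiv      → 5 6 0
iadd      → 5 6
imul      → 30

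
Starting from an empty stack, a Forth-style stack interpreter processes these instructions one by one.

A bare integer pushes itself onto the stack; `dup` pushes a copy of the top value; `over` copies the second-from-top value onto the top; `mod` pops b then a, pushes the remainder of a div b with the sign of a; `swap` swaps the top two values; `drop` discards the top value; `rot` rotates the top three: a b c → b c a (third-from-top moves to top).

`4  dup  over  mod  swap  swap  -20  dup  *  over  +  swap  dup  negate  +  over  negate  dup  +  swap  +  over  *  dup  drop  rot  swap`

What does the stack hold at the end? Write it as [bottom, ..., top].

[400, 4, -320000]

4      -> [4]
dup    -> [4, 4]
over   -> [4, 4, 4]
mod    -> [4, 0]
swap   -> [0, 4]
swap   -> [4, 0]
-20    -> [4, 0, -20]
dup    -> [4, 0, -20, -20]
*      -> [4, 0, 400]
over   -> [4, 0, 400, 0]
+      -> [4, 0, 400]
swap   -> [4, 400, 0]
dup    -> [4, 400, 0, 0]
negate -> [4, 400, 0, 0]
+      -> [4, 400, 0]
over   -> [4, 400, 0, 400]
negate -> [4, 400, 0, -400]
dup    -> [4, 400, 0, -400, -400]
+      -> [4, 400, 0, -800]
swap   -> [4, 400, -800, 0]
+      -> [4, 400, -800]
over   -> [4, 400, -800, 400]
*      -> [4, 400, -320000]
dup    -> [4, 400, -320000, -320000]
drop   -> [4, 400, -320000]
rot    -> [400, -320000, 4]
swap   -> [400, 4, -320000]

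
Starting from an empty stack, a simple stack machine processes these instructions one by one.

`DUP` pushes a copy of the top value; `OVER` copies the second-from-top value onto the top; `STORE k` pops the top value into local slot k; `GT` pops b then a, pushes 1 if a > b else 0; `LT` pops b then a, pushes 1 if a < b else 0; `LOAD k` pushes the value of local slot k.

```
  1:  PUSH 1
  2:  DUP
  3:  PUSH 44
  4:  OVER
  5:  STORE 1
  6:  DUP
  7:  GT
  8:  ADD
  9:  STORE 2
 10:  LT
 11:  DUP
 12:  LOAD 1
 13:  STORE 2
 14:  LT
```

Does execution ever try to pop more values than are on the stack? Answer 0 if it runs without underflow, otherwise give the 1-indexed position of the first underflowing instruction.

PUSH 1  -> 1
DUP     -> 1 1
PUSH 44 -> 1 1 44
OVER    -> 1 1 44 1
STORE 1 -> 1 1 44
DUP     -> 1 1 44 44
GT      -> 1 1 0
ADD     -> 1 1
STORE 2 -> 1
LT  — needs 2 operands, stack has 1 → underflow

10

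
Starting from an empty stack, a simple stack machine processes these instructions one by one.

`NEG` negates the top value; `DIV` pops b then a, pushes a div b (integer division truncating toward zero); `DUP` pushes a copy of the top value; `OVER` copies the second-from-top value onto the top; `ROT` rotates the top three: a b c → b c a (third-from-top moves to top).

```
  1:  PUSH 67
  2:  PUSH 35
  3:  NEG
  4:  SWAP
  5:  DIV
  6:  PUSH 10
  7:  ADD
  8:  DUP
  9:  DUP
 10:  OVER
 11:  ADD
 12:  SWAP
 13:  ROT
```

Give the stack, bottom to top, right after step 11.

PUSH 67 : 67
PUSH 35 : 67 35
NEG     : 67 -35
SWAP    : -35 67
DIV     : 0
PUSH 10 : 0 10
ADD     : 10
DUP     : 10 10
DUP     : 10 10 10
OVER    : 10 10 10 10
ADD     : 10 10 20

[10, 10, 20]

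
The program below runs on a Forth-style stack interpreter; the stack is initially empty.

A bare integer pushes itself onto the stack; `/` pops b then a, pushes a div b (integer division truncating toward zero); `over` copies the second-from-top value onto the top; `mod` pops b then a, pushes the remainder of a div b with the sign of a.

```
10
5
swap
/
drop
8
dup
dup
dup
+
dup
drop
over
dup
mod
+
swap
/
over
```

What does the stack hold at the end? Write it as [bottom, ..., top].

[8, 2, 8]

10   → 10
5    → 10 5
swap → 5 10
/    → 0
drop → (empty)
8    → 8
dup  → 8 8
dup  → 8 8 8
dup  → 8 8 8 8
+    → 8 8 16
dup  → 8 8 16 16
drop → 8 8 16
over → 8 8 16 8
dup  → 8 8 16 8 8
mod  → 8 8 16 0
+    → 8 8 16
swap → 8 16 8
/    → 8 2
over → 8 2 8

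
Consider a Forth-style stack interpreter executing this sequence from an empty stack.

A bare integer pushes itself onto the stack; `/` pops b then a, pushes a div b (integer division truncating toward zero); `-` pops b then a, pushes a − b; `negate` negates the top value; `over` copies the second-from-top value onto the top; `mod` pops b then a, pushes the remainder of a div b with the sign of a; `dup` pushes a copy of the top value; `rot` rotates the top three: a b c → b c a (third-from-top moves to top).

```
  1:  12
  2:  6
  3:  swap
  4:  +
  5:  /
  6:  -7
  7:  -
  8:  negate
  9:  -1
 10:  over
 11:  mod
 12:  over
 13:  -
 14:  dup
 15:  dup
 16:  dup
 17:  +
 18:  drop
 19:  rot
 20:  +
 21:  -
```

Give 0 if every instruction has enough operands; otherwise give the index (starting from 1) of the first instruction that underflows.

12   : [12]
6    : [12, 6]
swap : [6, 12]
+    : [18]
/  — needs 2 operands, stack has 1 → underflow

5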